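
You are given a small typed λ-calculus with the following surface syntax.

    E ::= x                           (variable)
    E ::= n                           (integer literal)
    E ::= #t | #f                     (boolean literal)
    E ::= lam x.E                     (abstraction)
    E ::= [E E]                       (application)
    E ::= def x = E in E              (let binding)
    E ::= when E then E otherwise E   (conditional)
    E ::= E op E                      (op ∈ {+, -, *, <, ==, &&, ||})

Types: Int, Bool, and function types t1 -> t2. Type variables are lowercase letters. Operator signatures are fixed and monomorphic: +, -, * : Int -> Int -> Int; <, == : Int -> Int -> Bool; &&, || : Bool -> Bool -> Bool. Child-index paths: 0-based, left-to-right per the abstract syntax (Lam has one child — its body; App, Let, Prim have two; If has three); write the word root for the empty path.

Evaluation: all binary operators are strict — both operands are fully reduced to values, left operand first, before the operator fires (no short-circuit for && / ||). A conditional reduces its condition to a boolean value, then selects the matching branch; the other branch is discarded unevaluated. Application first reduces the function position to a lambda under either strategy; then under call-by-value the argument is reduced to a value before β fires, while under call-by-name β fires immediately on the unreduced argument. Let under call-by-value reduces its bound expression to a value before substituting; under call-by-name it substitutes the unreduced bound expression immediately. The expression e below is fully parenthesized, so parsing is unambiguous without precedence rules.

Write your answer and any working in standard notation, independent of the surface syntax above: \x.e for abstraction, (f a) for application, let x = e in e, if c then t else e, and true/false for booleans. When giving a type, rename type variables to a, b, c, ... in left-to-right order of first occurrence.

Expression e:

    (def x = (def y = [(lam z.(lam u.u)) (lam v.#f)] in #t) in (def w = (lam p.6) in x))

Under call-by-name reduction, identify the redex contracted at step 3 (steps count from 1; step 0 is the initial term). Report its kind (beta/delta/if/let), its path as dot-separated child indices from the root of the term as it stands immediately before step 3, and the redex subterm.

Answer: let at root : (let y = ((\z.(\u.u)) (\v.false)) in true)

Working:
step 0: (let x = (let y = ((\z.(\u.u)) (\v.false)) in true) in (let w = (\p.6) in x))
step 1: [let@root] (let w = (\p.6) in (let y = ((\z.(\u.u)) (\v.false)) in true))
step 2: [let@root] (let y = ((\z.(\u.u)) (\v.false)) in true)
step 3: [let@root] true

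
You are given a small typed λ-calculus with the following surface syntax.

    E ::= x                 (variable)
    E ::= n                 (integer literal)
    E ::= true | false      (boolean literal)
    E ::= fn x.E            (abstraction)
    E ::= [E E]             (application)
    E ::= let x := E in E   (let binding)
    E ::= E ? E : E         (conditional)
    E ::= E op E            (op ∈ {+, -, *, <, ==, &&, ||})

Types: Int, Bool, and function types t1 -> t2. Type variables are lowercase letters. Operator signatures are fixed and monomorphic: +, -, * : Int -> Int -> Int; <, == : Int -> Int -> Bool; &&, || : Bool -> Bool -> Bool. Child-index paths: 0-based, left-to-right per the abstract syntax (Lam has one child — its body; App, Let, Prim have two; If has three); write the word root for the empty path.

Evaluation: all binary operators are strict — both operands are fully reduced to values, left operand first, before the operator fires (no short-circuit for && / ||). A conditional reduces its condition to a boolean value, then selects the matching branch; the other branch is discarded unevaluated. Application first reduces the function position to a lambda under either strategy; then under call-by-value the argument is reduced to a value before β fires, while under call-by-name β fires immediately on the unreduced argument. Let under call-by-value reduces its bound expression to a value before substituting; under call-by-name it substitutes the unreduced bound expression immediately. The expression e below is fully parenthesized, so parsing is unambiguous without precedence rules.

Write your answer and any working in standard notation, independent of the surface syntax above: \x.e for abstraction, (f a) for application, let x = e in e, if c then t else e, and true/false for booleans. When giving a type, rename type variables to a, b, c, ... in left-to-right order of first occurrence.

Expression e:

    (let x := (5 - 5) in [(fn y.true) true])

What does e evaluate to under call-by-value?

Derivation:
step 0: (let x = (5 - 5) in ((\y.true) true))
step 1: [delta@0] (let x = 0 in ((\y.true) true))
step 2: [let@root] ((\y.true) true)
step 3: [beta@root] true

Answer: true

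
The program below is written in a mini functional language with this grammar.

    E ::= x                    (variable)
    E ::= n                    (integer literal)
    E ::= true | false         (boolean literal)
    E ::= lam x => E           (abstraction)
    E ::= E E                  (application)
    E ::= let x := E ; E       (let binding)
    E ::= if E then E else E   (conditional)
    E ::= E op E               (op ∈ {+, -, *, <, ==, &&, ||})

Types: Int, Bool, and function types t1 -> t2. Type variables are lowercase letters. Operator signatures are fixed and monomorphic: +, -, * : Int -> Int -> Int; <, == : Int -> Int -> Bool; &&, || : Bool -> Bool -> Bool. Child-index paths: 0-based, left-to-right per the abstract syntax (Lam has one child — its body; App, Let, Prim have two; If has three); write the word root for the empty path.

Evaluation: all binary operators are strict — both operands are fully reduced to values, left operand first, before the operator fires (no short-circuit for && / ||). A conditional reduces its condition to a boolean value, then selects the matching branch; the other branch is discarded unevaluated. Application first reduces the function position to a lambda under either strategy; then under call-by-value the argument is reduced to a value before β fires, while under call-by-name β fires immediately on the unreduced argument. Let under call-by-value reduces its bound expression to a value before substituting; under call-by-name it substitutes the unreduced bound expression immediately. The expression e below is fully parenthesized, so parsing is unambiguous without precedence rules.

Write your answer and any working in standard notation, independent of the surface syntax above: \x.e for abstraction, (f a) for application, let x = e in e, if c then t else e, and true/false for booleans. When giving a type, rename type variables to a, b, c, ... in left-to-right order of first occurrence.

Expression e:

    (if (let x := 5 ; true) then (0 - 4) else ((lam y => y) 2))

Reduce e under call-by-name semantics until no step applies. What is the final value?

Trace:
step 0: (if (let x = 5 in true) then (0 - 4) else ((\y.y) 2))
step 1: [let@0] (if true then (0 - 4) else ((\y.y) 2))
step 2: [if@root] (0 - 4)
step 3: [delta@root] -4

Answer: -4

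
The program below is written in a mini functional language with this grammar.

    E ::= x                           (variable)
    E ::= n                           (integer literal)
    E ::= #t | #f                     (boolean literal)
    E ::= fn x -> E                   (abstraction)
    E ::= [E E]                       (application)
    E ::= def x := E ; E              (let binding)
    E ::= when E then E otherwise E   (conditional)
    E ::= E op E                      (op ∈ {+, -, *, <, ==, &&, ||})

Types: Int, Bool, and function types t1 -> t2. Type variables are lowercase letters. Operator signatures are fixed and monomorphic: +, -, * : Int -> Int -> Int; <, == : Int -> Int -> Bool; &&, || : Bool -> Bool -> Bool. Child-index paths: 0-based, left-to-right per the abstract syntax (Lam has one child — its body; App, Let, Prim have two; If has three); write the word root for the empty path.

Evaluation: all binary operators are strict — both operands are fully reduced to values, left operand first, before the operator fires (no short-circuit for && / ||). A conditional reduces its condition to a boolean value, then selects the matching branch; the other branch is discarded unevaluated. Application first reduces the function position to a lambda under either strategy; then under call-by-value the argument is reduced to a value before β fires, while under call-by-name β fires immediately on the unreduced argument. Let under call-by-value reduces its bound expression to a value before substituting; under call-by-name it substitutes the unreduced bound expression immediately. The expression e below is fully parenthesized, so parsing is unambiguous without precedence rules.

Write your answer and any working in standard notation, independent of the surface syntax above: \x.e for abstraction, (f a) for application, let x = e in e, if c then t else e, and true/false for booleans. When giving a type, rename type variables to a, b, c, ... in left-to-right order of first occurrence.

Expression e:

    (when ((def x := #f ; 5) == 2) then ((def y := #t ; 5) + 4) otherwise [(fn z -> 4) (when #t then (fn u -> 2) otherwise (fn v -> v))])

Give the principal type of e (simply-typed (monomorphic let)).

Answer: Int

Trace:
let x : Bool
  unify Int ~ Int
  unify Int ~ Int
  unify Bool ~ Bool
let y : Bool
  unify Int ~ Int
  unify Int ~ Int
\z._ : a -> Int
  unify Bool ~ Bool
\u._ : b -> Int
v : c
\v._ : c -> c
  unify b -> Int ~ c -> c
  unify b ~ c
  unify Int ~ c
  unify a -> Int ~ (Int -> Int) -> d
  unify a ~ Int -> Int
  unify Int ~ d
_ _ : Int
  unify Int ~ Int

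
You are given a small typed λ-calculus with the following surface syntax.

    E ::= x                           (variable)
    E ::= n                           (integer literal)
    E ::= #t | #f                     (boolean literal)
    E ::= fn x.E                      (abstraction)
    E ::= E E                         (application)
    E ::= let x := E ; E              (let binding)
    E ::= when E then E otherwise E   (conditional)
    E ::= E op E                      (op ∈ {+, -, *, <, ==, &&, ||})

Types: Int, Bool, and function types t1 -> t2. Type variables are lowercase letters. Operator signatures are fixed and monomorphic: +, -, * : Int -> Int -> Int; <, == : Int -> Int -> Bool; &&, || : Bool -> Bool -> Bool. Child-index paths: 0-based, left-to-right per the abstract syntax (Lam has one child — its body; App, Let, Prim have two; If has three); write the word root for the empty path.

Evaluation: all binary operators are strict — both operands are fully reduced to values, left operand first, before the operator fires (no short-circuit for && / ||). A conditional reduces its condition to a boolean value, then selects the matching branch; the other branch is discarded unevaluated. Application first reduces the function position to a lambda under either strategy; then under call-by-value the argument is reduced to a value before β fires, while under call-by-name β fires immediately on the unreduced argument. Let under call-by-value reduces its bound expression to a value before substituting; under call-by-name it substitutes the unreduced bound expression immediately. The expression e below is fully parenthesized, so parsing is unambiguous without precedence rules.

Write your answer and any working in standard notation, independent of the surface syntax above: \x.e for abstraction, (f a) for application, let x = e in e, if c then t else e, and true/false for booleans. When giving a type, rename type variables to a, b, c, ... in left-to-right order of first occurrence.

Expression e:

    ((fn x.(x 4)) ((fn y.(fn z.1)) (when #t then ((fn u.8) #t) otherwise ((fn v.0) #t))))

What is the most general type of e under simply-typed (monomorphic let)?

Working:
x : a
  unify a ~ Int -> b
_ _ : b
\x._ : (Int -> b) -> b
\z._ : d -> Int
\y._ : c -> d -> Int
  unify Bool ~ Bool
\u._ : e -> Int
  unify e -> Int ~ Bool -> f
  unify e ~ Bool
  unify Int ~ f
_ _ : Int
\v._ : g -> Int
  unify g -> Int ~ Bool -> h
  unify g ~ Bool
  unify Int ~ h
_ _ : Int
  unify Int ~ Int
  unify c -> d -> Int ~ Int -> i
  unify c ~ Int
  unify d -> Int ~ i
_ _ : d -> Int
  unify (Int -> b) -> b ~ (d -> Int) -> j
  unify Int -> b ~ d -> Int
  unify Int ~ d
  unify b ~ Int
  unify Int ~ j
_ _ : Int

Answer: Int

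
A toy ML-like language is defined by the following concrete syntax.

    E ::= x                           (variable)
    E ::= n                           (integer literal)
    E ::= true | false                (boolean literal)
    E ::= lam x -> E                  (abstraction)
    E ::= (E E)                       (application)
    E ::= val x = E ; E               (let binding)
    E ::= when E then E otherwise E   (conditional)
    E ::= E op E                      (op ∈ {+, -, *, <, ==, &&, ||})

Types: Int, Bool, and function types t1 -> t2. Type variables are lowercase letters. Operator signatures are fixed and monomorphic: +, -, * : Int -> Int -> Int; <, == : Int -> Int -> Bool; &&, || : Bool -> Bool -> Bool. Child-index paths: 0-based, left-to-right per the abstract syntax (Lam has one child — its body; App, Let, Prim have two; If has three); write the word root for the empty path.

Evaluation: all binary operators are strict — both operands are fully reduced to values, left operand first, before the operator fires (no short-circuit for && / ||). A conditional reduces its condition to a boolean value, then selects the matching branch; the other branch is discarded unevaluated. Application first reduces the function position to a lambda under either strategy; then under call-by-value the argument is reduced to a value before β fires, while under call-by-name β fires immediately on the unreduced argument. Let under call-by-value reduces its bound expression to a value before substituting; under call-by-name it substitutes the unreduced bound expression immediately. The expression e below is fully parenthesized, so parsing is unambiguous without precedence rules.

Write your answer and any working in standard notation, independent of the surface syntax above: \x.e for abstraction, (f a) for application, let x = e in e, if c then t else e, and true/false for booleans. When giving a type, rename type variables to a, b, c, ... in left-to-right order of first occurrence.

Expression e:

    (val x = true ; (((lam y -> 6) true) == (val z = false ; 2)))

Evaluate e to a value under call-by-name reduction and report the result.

Answer: false

Derivation:
step 0: (let x = true in (((\y.6) true) == (let z = false in 2)))
step 1: [let@root] (((\y.6) true) == (let z = false in 2))
step 2: [beta@0] (6 == (let z = false in 2))
step 3: [let@1] (6 == 2)
step 4: [delta@root] false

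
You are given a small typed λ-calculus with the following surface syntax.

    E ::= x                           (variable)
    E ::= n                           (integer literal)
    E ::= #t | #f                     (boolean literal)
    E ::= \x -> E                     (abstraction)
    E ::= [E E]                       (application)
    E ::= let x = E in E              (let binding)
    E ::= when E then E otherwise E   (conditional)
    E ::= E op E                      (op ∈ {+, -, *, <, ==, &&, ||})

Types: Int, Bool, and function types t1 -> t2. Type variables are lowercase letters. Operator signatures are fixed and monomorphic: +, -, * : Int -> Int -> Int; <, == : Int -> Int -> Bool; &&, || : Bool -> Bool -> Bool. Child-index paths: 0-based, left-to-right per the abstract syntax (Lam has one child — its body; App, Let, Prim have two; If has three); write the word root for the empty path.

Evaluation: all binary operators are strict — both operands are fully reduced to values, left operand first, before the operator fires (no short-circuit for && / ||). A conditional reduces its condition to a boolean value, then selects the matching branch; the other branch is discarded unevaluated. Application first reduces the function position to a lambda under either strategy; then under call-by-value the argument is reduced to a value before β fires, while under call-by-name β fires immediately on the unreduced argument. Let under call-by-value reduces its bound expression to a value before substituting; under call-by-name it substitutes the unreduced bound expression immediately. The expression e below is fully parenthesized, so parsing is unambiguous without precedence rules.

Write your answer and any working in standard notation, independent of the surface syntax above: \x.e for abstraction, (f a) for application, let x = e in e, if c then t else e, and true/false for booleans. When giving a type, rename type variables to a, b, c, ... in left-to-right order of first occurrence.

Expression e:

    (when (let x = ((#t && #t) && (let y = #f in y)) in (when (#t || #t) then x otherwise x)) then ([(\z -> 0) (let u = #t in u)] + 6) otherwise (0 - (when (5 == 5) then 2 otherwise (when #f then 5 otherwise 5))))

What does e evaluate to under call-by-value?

Trace:
step 0: (if (let x = ((true && true) && (let y = false in y)) in (if (true || true) then x else x)) then (((\z.0) (let u = true in u)) + 6) else (0 - (if (5 == 5) then 2 else (if false then 5 else 5))))
step 1: [delta@0.0.0] (if (let x = (true && (let y = false in y)) in (if (true || true) then x else x)) then (((\z.0) (let u = true in u)) + 6) else (0 - (if (5 == 5) then 2 else (if false then 5 else 5))))
step 2: [let@0.0.1] (if (let x = (true && false) in (if (true || true) then x else x)) then (((\z.0) (let u = true in u)) + 6) else (0 - (if (5 == 5) then 2 else (if false then 5 else 5))))
step 3: [delta@0.0] (if (let x = false in (if (true || true) then x else x)) then (((\z.0) (let u = true in u)) + 6) else (0 - (if (5 == 5) then 2 else (if false then 5 else 5))))
step 4: [let@0] (if (if (true || true) then false else false) then (((\z.0) (let u = true in u)) + 6) else (0 - (if (5 == 5) then 2 else (if false then 5 else 5))))
step 5: [delta@0.0] (if (if true then false else false) then (((\z.0) (let u = true in u)) + 6) else (0 - (if (5 == 5) then 2 else (if false then 5 else 5))))
step 6: [if@0] (if false then (((\z.0) (let u = true in u)) + 6) else (0 - (if (5 == 5) then 2 else (if false then 5 else 5))))
step 7: [if@root] (0 - (if (5 == 5) then 2 else (if false then 5 else 5)))
step 8: [delta@1.0] (0 - (if true then 2 else (if false then 5 else 5)))
step 9: [if@1] (0 - 2)
step 10: [delta@root] -2

Answer: -2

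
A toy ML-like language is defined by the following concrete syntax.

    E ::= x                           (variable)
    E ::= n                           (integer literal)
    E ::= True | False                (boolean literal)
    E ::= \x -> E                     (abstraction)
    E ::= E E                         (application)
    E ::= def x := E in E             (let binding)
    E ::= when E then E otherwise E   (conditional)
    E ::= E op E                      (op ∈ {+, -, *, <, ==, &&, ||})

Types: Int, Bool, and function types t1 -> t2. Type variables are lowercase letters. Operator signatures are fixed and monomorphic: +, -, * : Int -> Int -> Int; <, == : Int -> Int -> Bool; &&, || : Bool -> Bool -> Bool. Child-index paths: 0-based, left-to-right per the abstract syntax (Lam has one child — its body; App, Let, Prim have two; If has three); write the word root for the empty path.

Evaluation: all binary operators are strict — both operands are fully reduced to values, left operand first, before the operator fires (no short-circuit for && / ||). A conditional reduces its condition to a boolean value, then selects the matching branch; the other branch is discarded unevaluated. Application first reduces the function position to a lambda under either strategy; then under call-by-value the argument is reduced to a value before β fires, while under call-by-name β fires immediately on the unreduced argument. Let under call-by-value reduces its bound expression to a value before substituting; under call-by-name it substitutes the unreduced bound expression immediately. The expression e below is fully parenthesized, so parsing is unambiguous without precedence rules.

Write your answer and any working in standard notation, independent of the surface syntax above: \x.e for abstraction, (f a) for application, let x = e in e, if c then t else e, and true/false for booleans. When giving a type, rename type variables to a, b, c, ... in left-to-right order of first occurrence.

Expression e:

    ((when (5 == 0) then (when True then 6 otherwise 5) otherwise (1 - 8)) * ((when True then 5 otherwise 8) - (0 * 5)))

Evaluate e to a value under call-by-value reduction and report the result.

Working:
step 0: ((if (5 == 0) then (if true then 6 else 5) else (1 - 8)) * ((if true then 5 else 8) - (0 * 5)))
step 1: [delta@0.0] ((if false then (if true then 6 else 5) else (1 - 8)) * ((if true then 5 else 8) - (0 * 5)))
step 2: [if@0] ((1 - 8) * ((if true then 5 else 8) - (0 * 5)))
step 3: [delta@0] (-7 * ((if true then 5 else 8) - (0 * 5)))
step 4: [if@1.0] (-7 * (5 - (0 * 5)))
step 5: [delta@1.1] (-7 * (5 - 0))
step 6: [delta@1] (-7 * 5)
step 7: [delta@root] -35

Answer: -35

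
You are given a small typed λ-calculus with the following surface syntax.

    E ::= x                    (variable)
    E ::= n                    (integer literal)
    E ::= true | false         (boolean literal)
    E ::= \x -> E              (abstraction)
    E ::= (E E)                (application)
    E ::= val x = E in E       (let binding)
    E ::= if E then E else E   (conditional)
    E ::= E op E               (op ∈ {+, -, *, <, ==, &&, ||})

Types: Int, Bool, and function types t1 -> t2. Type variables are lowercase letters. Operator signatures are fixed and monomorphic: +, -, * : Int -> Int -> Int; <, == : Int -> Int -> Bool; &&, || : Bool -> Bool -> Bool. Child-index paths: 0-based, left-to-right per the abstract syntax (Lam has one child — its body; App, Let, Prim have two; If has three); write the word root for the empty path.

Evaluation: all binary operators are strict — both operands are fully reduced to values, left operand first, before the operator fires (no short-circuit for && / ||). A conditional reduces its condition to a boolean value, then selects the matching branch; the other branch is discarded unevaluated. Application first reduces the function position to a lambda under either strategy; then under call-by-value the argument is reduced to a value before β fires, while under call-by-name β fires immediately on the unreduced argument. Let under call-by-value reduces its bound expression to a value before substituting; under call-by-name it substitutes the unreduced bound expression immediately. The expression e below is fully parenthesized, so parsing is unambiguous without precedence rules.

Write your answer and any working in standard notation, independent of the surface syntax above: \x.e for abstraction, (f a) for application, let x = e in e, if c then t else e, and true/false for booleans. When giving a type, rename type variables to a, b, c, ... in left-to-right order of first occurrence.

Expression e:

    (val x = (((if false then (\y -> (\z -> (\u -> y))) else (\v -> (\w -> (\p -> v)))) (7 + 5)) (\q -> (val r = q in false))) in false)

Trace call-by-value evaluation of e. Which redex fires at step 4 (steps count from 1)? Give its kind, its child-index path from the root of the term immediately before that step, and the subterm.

Derivation:
step 0: (let x = (((if false then (\y.(\z.(\u.y))) else (\v.(\w.(\p.v)))) (7 + 5)) (\q.(let r = q in false))) in false)
step 1: [if@0.0.0] (let x = (((\v.(\w.(\p.v))) (7 + 5)) (\q.(let r = q in false))) in false)
step 2: [delta@0.0.1] (let x = (((\v.(\w.(\p.v))) 12) (\q.(let r = q in false))) in false)
step 3: [beta@0.0] (let x = ((\w.(\p.12)) (\q.(let r = q in false))) in false)
step 4: [beta@0] (let x = (\p.12) in false)

Answer: beta at 0 : ((\w.(\p.12)) (\q.(let r = q in false)))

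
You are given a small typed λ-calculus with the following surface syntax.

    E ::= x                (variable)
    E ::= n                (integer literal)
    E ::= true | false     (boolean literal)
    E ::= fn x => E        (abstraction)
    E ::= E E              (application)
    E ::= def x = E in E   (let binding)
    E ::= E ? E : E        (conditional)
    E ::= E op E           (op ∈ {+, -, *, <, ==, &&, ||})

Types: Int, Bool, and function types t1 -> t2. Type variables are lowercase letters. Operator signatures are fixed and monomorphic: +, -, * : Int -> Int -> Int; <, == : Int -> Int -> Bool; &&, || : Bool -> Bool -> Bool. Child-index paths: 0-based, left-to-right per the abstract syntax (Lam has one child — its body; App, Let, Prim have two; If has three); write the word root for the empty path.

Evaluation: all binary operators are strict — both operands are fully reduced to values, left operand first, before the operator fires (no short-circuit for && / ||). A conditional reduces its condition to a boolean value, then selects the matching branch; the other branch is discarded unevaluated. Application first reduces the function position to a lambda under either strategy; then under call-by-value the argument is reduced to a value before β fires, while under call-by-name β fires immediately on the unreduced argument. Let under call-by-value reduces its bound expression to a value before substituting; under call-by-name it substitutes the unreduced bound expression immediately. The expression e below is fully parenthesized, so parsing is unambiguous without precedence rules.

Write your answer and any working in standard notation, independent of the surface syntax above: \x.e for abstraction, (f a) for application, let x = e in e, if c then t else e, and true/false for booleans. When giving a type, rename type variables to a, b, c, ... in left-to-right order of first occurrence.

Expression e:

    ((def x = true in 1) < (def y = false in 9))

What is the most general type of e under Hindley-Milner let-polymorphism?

Trace:
let x : Bool
  unify Int ~ Int
let y : Bool
  unify Int ~ Int

Answer: Bool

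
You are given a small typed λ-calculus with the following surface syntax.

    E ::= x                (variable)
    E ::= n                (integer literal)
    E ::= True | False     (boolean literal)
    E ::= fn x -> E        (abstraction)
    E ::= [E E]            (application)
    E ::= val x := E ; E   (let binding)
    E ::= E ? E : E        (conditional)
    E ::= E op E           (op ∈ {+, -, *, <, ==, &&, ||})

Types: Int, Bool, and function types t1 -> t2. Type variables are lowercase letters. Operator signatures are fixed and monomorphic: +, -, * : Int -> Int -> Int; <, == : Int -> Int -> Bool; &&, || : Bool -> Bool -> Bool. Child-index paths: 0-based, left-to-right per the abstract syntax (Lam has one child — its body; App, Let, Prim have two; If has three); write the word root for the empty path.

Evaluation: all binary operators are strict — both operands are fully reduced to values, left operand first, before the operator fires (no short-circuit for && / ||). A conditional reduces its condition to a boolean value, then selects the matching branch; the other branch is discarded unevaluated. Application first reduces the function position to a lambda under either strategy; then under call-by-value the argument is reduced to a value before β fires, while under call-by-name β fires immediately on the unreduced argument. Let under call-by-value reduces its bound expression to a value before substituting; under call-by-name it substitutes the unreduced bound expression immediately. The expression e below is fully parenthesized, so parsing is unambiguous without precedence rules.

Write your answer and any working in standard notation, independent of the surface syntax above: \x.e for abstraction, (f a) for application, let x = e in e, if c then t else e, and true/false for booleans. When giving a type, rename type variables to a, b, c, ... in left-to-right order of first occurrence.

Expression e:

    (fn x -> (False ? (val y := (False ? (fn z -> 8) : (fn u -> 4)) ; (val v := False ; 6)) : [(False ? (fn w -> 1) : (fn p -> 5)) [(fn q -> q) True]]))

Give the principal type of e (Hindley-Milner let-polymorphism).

Working:
  unify Bool ~ Bool
  unify Bool ~ Bool
\z._ : b -> Int
\u._ : c -> Int
  unify b -> Int ~ c -> Int
  unify b ~ c
  unify Int ~ Int
let y : forall. c -> Int
let v : Bool
  unify Bool ~ Bool
\w._ : d -> Int
\p._ : e -> Int
  unify d -> Int ~ e -> Int
  unify d ~ e
  unify Int ~ Int
q : f
\q._ : f -> f
  unify f -> f ~ Bool -> g
  unify f ~ Bool
  unify Bool ~ g
_ _ : Bool
  unify e -> Int ~ Bool -> h
  unify e ~ Bool
  unify Int ~ h
_ _ : Int
  unify Int ~ Int
\x._ : a -> Int

Answer: a -> Int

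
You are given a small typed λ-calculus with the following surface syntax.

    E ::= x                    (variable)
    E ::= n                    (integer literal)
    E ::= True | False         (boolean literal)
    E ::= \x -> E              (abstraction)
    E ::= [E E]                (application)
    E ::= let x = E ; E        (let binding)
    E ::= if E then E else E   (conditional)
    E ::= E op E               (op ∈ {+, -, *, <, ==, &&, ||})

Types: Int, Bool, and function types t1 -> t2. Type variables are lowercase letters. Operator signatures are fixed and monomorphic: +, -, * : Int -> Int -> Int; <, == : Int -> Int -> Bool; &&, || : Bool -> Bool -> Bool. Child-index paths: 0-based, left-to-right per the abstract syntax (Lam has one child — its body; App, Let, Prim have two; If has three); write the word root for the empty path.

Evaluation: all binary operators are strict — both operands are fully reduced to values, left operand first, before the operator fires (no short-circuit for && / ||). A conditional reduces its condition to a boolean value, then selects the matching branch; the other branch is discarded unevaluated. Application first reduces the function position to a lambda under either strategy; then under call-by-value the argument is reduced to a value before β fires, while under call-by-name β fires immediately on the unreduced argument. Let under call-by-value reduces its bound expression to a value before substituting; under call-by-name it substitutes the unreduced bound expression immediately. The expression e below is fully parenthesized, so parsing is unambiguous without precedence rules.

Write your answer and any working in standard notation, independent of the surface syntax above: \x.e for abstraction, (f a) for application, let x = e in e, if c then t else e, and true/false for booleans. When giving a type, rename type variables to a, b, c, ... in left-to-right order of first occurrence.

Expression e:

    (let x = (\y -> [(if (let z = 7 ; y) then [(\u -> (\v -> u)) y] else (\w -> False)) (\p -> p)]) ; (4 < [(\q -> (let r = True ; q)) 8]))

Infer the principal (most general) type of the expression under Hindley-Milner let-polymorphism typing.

Answer: Bool

Derivation:
let z : Int
y : a
  unify a ~ Bool
u : b
\v._ : c -> b
\u._ : b -> c -> b
y : Bool
  unify b -> c -> b ~ Bool -> d
  unify b ~ Bool
  unify c -> Bool ~ d
_ _ : c -> Bool
\w._ : e -> Bool
  unify c -> Bool ~ e -> Bool
  unify c ~ e
  unify Bool ~ Bool
p : f
\p._ : f -> f
  unify e -> Bool ~ (f -> f) -> g
  unify e ~ f -> f
  unify Bool ~ g
_ _ : Bool
\y._ : Bool -> Bool
let x : Bool -> Bool
  unify Int ~ Int
let r : Bool
q : h
\q._ : h -> h
  unify h -> h ~ Int -> i
  unify h ~ Int
  unify Int ~ i
_ _ : Int
  unify Int ~ Int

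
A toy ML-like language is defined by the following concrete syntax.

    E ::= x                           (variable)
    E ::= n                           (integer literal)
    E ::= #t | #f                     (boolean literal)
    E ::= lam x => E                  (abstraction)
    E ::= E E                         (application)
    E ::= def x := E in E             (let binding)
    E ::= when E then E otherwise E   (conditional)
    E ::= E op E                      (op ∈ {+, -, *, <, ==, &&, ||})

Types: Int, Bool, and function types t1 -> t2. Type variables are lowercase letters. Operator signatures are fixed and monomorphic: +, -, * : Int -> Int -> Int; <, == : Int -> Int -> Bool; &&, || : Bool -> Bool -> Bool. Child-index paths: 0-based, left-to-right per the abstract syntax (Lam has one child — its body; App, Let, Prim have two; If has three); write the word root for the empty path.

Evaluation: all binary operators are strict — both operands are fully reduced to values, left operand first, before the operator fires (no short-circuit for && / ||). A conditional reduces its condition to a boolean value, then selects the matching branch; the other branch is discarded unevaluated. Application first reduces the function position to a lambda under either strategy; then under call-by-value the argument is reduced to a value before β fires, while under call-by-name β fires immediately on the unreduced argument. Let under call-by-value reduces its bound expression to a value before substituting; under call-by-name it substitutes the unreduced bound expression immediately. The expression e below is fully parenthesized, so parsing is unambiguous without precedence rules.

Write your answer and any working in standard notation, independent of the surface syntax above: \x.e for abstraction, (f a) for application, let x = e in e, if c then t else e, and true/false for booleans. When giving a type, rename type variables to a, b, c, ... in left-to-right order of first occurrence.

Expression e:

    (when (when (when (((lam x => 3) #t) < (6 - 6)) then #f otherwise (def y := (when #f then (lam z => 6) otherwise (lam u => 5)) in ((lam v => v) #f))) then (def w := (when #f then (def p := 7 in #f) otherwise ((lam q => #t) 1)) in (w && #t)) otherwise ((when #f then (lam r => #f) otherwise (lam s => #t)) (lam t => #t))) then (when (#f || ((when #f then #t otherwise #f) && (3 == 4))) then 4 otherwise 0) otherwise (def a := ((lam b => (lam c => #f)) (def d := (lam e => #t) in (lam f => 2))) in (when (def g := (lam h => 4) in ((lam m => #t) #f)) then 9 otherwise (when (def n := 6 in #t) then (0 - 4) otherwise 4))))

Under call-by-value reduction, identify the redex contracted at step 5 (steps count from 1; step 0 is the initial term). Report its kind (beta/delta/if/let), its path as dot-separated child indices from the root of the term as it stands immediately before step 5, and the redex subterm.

Trace:
step 0: (if (if (if (((\x.3) true) < (6 - 6)) then false else (let y = (if false then (\z.6) else (\u.5)) in ((\v.v) false))) then (let w = (if false then (let p = 7 in false) else ((\q.true) 1)) in (w && true)) else ((if false then (\r.false) else (\s.true)) (\t.true))) then (if (false || ((if false then true else false) && (3 == 4))) then 4 else 0) else (let a = ((\b.(\c.false)) (let d = (\e.true) in (\f.2))) in (if (let g = (\h.4) in ((\m.true) false)) then 9 else (if (let n = 6 in true) then (0 - 4) else 4))))
step 1: [beta@0.0.0.0] (if (if (if (3 < (6 - 6)) then false else (let y = (if false then (\z.6) else (\u.5)) in ((\v.v) false))) then (let w = (if false then (let p = 7 in false) else ((\q.true) 1)) in (w && true)) else ((if false then (\r.false) else (\s.true)) (\t.true))) then (if (false || ((if false then true else false) && (3 == 4))) then 4 else 0) else (let a = ((\b.(\c.false)) (let d = (\e.true) in (\f.2))) in (if (let g = (\h.4) in ((\m.true) false)) then 9 else (if (let n = 6 in true) then (0 - 4) else 4))))
step 2: [delta@0.0.0.1] (if (if (if (3 < 0) then false else (let y = (if false then (\z.6) else (\u.5)) in ((\v.v) false))) then (let w = (if false then (let p = 7 in false) else ((\q.true) 1)) in (w && true)) else ((if false then (\r.false) else (\s.true)) (\t.true))) then (if (false || ((if false then true else false) && (3 == 4))) then 4 else 0) else (let a = ((\b.(\c.false)) (let d = (\e.true) in (\f.2))) in (if (let g = (\h.4) in ((\m.true) false)) then 9 else (if (let n = 6 in true) then (0 - 4) else 4))))
step 3: [delta@0.0.0] (if (if (if false then false else (let y = (if false then (\z.6) else (\u.5)) in ((\v.v) false))) then (let w = (if false then (let p = 7 in false) else ((\q.true) 1)) in (w && true)) else ((if false then (\r.false) else (\s.true)) (\t.true))) then (if (false || ((if false then true else false) && (3 == 4))) then 4 else 0) else (let a = ((\b.(\c.false)) (let d = (\e.true) in (\f.2))) in (if (let g = (\h.4) in ((\m.true) false)) then 9 else (if (let n = 6 in true) then (0 - 4) else 4))))
step 4: [if@0.0] (if (if (let y = (if false then (\z.6) else (\u.5)) in ((\v.v) false)) then (let w = (if false then (let p = 7 in false) else ((\q.true) 1)) in (w && true)) else ((if false then (\r.false) else (\s.true)) (\t.true))) then (if (false || ((if false then true else false) && (3 == 4))) then 4 else 0) else (let a = ((\b.(\c.false)) (let d = (\e.true) in (\f.2))) in (if (let g = (\h.4) in ((\m.true) false)) then 9 else (if (let n = 6 in true) then (0 - 4) else 4))))
step 5: [if@0.0.0] (if (if (let y = (\u.5) in ((\v.v) false)) then (let w = (if false then (let p = 7 in false) else ((\q.true) 1)) in (w && true)) else ((if false then (\r.false) else (\s.true)) (\t.true))) then (if (false || ((if false then true else false) && (3 == 4))) then 4 else 0) else (let a = ((\b.(\c.false)) (let d = (\e.true) in (\f.2))) in (if (let g = (\h.4) in ((\m.true) false)) then 9 else (if (let n = 6 in true) then (0 - 4) else 4))))

Answer: if at 0.0.0 : (if false then (\z.6) else (\u.5))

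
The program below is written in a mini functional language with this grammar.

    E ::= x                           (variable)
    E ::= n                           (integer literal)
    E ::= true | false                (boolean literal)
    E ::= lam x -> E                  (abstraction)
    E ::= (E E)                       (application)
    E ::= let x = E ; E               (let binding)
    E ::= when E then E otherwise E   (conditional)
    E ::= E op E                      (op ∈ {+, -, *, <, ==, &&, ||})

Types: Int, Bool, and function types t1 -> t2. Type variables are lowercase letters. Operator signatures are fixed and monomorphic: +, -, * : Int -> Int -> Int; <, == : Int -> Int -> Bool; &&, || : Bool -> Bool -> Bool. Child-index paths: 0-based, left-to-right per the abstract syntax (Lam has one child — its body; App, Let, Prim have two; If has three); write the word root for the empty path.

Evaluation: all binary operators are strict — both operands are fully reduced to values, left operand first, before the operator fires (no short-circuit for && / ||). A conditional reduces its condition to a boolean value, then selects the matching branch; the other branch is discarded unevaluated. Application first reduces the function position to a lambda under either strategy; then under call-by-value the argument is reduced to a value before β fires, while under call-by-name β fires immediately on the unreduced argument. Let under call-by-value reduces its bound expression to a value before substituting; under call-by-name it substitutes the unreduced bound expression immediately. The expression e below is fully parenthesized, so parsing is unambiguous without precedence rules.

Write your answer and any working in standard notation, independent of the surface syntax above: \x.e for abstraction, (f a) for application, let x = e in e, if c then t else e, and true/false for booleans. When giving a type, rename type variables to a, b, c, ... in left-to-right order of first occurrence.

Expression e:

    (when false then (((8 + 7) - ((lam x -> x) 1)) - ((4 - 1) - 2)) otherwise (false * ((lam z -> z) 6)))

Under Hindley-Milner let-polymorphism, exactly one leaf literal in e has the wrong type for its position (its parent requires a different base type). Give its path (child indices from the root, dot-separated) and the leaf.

Working:
  unify Bool ~ Bool
  unify Int ~ Int
  unify Int ~ Int
  unify Int ~ Int
x : a
\x._ : a -> a
  unify a -> a ~ Int -> b
  unify a ~ Int
  unify Int ~ b
_ _ : Int
  unify Int ~ Int
  unify Int ~ Int
  unify Int ~ Int
  unify Int ~ Int
  unify Int ~ Int
  unify Int ~ Int
  unify Int ~ Int
  unify Bool ~ Int
  FAIL: mismatch Bool ~ Int

Answer: 2.0 : false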